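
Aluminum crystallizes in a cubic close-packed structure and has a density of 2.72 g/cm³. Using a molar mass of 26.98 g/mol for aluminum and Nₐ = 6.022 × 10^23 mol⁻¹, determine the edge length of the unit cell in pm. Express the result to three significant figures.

With Z = 4 atoms per FCC cell, a³ = Z·M/(N_A·ρ) = 4 × 26.98 / (6.022 × 10²³ × 2.720 g/cm³) = 6.589 × 10^-23 cm³.
a = (6.589 × 10^-23)^(1/3) = 4.039 × 10^-8 cm = 404 pm.

404 pm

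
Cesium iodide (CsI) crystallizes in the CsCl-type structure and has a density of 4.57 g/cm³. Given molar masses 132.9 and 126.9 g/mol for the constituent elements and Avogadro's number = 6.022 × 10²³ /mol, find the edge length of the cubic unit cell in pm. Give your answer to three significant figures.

M(CsI) = 259.8 g/mol; Z = 1 formula unit per cell.
a³ = Z·M/(N_A·ρ) = 1 × 259.8 / (6.022 × 10²³ × 4.57) = 9.440 × 10^-23 cm³, so a = 4.553 × 10^-8 cm = 455 pm.

455 pm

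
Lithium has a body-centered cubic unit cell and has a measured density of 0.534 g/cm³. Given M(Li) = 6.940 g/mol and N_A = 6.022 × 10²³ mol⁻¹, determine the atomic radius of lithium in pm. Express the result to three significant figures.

152 pm

For a BCC cell (Z = 2), a³ = Z·M/(N_A·ρ) = 2 × 6.940 / (6.022 × 10²³ × 0.5340) = 4.316 × 10^-23 cm³, so a = 3.508 × 10^-8 cm = 350.8 pm.
Atoms touch along the body diagonal, so √3·a = 4r, so r = 0.4330 × a = 152 pm.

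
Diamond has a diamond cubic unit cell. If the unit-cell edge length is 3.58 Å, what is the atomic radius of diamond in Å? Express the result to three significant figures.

0.775 Å

In a diamond cubic lattice, nearest neighbors lie along the body diagonal with √3·a = 8r.
r = √3·a/8 = 1.7321 × 3.58 / 8 = 0.775 Å.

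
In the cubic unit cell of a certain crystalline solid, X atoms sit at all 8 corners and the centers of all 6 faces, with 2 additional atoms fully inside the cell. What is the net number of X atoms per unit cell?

6

Corner atoms are shared by 8 cells (1/8 each), face atoms by 2 (1/2 each), interior atoms are unshared.
Net atoms = 8 × 1/8 + 6 × 1/2 + 2 = 1 + 3 + 2 = 6.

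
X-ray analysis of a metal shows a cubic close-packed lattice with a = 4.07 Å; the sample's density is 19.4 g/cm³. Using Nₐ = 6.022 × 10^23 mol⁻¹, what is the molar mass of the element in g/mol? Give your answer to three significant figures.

197 g/mol

An FCC cell has Z = 4 atoms; a = 4.070 × 10^-8 cm.
M = ρ·N_A·a³/Z = 19.4 × 6.022 × 10²³ × 6.742 × 10^-23 / 4 = 197 g/mol.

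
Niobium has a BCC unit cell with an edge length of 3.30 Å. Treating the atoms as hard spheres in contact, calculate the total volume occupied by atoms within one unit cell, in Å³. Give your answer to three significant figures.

24.4 Å³

In a BCC lattice atoms touch along the body diagonal, so √3·a = 4r, so r = 0.4330a = 1.429 Å.
V_atoms = Z × (4/3)πr³ = 2 × (4/3)π × (1.429)³ = 24.4 Å³.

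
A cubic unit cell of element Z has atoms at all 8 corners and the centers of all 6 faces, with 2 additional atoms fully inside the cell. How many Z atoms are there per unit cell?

6

Corner atoms are shared by 8 cells (1/8 each), face atoms by 2 (1/2 each), interior atoms are unshared.
Net atoms = 8 × 1/8 + 6 × 1/2 + 2 = 1 + 3 + 2 = 6.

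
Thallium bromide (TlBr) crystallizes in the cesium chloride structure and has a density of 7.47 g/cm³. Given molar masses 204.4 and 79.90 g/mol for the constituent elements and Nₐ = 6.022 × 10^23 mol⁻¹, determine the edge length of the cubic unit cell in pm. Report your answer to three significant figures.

M(TlBr) = 284.3 g/mol; Z = 1 formula unit per cell.
a³ = Z·M/(N_A·ρ) = 1 × 284.3 / (6.022 × 10²³ × 7.47) = 6.320 × 10^-23 cm³, so a = 3.983 × 10^-8 cm = 398 pm.

398 pm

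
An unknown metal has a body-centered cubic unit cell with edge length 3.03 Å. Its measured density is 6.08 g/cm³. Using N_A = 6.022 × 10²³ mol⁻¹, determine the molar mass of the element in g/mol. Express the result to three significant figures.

50.9 g/mol

A BCC cell has Z = 2 atoms; a = 3.030 × 10^-8 cm.
M = ρ·N_A·a³/Z = 6.08 × 6.022 × 10²³ × 2.782 × 10^-23 / 2 = 50.9 g/mol.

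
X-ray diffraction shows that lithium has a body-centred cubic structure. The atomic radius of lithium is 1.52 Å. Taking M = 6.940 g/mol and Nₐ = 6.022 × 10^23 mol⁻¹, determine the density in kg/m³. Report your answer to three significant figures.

In a BCC lattice, atoms touch along the body diagonal, so √3·a = 4r, giving a = 3.510 Å = 3.510 × 10^-8 cm.
With Z = 2, ρ = Z·M/(N_A·a³) = 2 × 6.940 / (6.022 × 10²³ × 4.325 × 10^-23) = 0.5329 g/cm³ = 533 kg/m³.

533 kg/m³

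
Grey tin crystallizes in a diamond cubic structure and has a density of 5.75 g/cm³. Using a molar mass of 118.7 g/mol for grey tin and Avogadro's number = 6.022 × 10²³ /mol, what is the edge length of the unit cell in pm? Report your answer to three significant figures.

650 pm

With Z = 8 atoms per diamond cubic cell, a³ = Z·M/(N_A·ρ) = 8 × 118.7 / (6.022 × 10²³ × 5.750 g/cm³) = 2.742 × 10^-22 cm³.
a = (2.742 × 10^-22)^(1/3) = 6.497 × 10^-8 cm = 650 pm.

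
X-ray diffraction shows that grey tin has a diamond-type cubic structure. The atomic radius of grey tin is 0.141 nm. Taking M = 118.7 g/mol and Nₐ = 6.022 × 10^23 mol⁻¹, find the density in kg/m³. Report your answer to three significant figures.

5710 kg/m³

In a diamond cubic lattice, nearest neighbors lie along the body diagonal with √3·a = 8r, giving a = 0.6513 nm = 6.513 × 10^-8 cm.
With Z = 8, ρ = Z·M/(N_A·a³) = 8 × 118.7 / (6.022 × 10²³ × 2.762 × 10^-22) = 5.709 g/cm³ = 5710 kg/m³.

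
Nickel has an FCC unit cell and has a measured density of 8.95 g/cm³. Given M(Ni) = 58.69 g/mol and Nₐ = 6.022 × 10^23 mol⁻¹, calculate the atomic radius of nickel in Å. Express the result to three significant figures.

For an FCC cell (Z = 4), a³ = Z·M/(N_A·ρ) = 4 × 58.69 / (6.022 × 10²³ × 8.950) = 4.356 × 10^-23 cm³, so a = 3.518 × 10^-8 cm = 3.518 Å.
Atoms touch along the face diagonal, so √2·a = 4r, so r = 0.3536 × a = 1.24 Å.

1.24 Å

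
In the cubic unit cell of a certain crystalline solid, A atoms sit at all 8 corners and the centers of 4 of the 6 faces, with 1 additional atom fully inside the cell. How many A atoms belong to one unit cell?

4

Corner atoms are shared by 8 cells (1/8 each), face atoms by 2 (1/2 each), interior atoms are unshared.
Net atoms = 8 × 1/8 + 4 × 1/2 + 1 = 1 + 2 + 1 = 4.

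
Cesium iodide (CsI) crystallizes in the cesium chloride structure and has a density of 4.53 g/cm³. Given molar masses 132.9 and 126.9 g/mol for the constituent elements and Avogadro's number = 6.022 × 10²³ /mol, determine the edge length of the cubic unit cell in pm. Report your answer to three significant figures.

457 pm

M(CsI) = 259.8 g/mol; Z = 1 formula unit per cell.
a³ = Z·M/(N_A·ρ) = 1 × 259.8 / (6.022 × 10²³ × 4.53) = 9.524 × 10^-23 cm³, so a = 4.567 × 10^-8 cm = 457 pm.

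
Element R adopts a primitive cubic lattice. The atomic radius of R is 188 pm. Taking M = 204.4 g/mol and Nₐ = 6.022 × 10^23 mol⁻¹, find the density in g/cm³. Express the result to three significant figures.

In a simple cubic lattice, atoms touch along the cell edge, so a = 2r, giving a = 376.0 pm = 3.760 × 10^-8 cm.
With Z = 1, ρ = Z·M/(N_A·a³) = 1 × 204.4 / (6.022 × 10²³ × 5.316 × 10^-23) = 6.385 g/cm³.

6.39 g/cm³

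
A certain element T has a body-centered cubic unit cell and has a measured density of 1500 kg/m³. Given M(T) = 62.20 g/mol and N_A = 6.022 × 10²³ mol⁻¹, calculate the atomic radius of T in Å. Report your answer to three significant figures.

For a BCC cell (Z = 2), a³ = Z·M/(N_A·ρ) = 2 × 62.20 / (6.022 × 10²³ × 1.500) = 1.377 × 10^-22 cm³, so a = 5.164 × 10^-8 cm = 5.164 Å.
Atoms touch along the body diagonal, so √3·a = 4r, so r = 0.4330 × a = 2.24 Å.

2.24 Å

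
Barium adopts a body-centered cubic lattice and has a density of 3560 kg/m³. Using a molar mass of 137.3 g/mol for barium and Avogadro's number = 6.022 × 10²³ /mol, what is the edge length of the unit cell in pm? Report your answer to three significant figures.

504 pm

With Z = 2 atoms per BCC cell, a³ = Z·M/(N_A·ρ) = 2 × 137.3 / (6.022 × 10²³ × 3.560 g/cm³) = 1.281 × 10^-22 cm³.
a = (1.281 × 10^-22)^(1/3) = 5.041 × 10^-8 cm = 504 pm.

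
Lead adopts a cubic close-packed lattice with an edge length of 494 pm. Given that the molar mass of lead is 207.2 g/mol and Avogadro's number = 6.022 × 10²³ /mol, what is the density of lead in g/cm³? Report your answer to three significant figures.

An FCC unit cell contains Z = 4 atoms.
Cell volume: a³ = (494 pm)³ = (4.940 × 10^-8 cm)³ = 1.206 × 10^-22 cm³.
ρ = Z·M/(N_A·a³) = 4 × 207.2 / (6.022 × 10²³ × 1.206 × 10^-22) = 11.42 g/cm³.

11.4 g/cm³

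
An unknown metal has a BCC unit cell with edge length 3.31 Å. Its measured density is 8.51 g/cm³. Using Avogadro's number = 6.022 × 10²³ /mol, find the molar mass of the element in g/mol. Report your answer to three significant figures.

A BCC cell has Z = 2 atoms; a = 3.310 × 10^-8 cm.
M = ρ·N_A·a³/Z = 8.51 × 6.022 × 10²³ × 3.626 × 10^-23 / 2 = 92.9 g/mol.

92.9 g/mol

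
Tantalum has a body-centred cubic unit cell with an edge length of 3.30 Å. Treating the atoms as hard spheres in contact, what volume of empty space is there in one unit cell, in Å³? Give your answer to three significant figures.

11.5 Å³

In a BCC lattice atoms touch along the body diagonal, so √3·a = 4r, so r = 0.4330a = 1.429 Å.
V_cell = a³ = 35.94 Å³; V_atoms = 2 × (4/3)πr³ = 24.44 Å³.
Empty space = 35.94 − 24.44 = 11.5 Å³.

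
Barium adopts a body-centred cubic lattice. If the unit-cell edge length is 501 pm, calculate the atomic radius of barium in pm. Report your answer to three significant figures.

217 pm

In a BCC lattice, atoms touch along the body diagonal, so √3·a = 4r.
r = √3·a/4 = 1.7321 × 501 / 4 = 217 pm.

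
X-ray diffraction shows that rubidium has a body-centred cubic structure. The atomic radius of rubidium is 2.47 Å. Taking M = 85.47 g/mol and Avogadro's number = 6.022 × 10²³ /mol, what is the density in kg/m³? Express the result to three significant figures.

In a BCC lattice, atoms touch along the body diagonal, so √3·a = 4r, giving a = 5.704 Å = 5.704 × 10^-8 cm.
With Z = 2, ρ = Z·M/(N_A·a³) = 2 × 85.47 / (6.022 × 10²³ × 1.856 × 10^-22) = 1.529 g/cm³ = 1530 kg/m³.

1530 kg/m³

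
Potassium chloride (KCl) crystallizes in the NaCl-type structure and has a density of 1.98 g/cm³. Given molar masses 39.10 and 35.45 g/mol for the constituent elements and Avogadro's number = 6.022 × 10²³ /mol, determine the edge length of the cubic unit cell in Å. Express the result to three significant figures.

6.30 Å

M(KCl) = 74.55 g/mol; Z = 4 formula units per cell.
a³ = Z·M/(N_A·ρ) = 4 × 74.55 / (6.022 × 10²³ × 1.98) = 2.501 × 10^-22 cm³, so a = 6.300 × 10^-8 cm = 6.30 Å.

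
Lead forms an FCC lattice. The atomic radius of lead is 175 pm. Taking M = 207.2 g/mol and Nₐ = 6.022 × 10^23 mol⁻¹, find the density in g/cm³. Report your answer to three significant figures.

11.3 g/cm³

In an FCC lattice, atoms touch along the face diagonal, so √2·a = 4r, giving a = 495.0 pm = 4.950 × 10^-8 cm.
With Z = 4, ρ = Z·M/(N_A·a³) = 4 × 207.2 / (6.022 × 10²³ × 1.213 × 10^-22) = 11.35 g/cm³.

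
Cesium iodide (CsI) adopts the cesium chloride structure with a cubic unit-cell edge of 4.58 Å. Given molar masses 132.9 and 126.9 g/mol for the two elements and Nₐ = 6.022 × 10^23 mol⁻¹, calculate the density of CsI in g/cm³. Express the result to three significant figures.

The cesium chloride structure contains Z = 1 formula unit per cell; M(CsI) = 132.9 + 126.9 = 259.8 g/mol.
a³ = (4.580 × 10^-8 cm)³ = 9.607 × 10^-23 cm³.
ρ = 1 × 259.8 / (6.022 × 10²³ × 9.607 × 10^-23) = 4.491 g/cm³.

4.49 g/cm³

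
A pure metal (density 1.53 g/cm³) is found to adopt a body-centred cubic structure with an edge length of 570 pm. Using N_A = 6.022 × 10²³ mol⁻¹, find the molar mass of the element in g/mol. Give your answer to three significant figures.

85.3 g/mol

A BCC cell has Z = 2 atoms; a = 5.700 × 10^-8 cm.
M = ρ·N_A·a³/Z = 1.53 × 6.022 × 10²³ × 1.852 × 10^-22 / 2 = 85.3 g/mol.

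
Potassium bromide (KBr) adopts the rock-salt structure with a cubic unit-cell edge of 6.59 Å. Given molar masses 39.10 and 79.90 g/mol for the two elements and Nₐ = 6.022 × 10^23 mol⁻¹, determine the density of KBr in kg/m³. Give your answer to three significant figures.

2760 kg/m³

The rock-salt structure contains Z = 4 formula units per cell; M(KBr) = 39.10 + 79.90 = 119.0 g/mol.
a³ = (6.590 × 10^-8 cm)³ = 2.862 × 10^-22 cm³.
ρ = 4 × 119.0 / (6.022 × 10²³ × 2.862 × 10^-22) = 2.762 g/cm³ = 2760 kg/m³.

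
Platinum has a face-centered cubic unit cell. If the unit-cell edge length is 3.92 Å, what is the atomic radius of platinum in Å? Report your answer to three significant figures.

In an FCC lattice, atoms touch along the face diagonal, so √2·a = 4r.
r = √2·a/4 = 1.4142 × 3.92 / 4 = 1.39 Å.

1.39 Å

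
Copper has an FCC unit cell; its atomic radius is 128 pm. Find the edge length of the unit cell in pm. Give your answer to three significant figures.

In an FCC lattice, atoms touch along the face diagonal, so √2·a = 4r.
a = 4r/√2 = 4 × 128 / 1.4142 = 362 pm.

362 pm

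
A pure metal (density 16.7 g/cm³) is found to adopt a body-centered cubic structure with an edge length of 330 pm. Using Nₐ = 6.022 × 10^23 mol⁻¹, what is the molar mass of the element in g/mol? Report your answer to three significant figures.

181 g/mol

A BCC cell has Z = 2 atoms; a = 3.300 × 10^-8 cm.
M = ρ·N_A·a³/Z = 16.7 × 6.022 × 10²³ × 3.594 × 10^-23 / 2 = 181 g/mol.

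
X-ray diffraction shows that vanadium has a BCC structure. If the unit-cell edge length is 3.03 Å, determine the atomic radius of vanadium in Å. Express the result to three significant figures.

1.31 Å

In a BCC lattice, atoms touch along the body diagonal, so √3·a = 4r.
r = √3·a/4 = 1.7321 × 3.03 / 4 = 1.31 Å.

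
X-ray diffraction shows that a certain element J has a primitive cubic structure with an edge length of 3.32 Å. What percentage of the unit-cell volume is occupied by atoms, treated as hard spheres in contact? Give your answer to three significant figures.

In a simple cubic lattice atoms touch along the cell edge, so a = 2r, so r = 0.5000a = 1.660 Å.
Packing fraction = Z·(4/3)πr³ / a³ = 1 × (4/3)π × (1.660)³ / (3.32)³ = 0.5236 = 52.4%.

52.4%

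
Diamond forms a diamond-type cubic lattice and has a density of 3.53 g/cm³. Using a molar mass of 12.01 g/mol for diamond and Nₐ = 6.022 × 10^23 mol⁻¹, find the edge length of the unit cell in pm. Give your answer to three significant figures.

356 pm

With Z = 8 atoms per diamond cubic cell, a³ = Z·M/(N_A·ρ) = 8 × 12.01 / (6.022 × 10²³ × 3.530 g/cm³) = 4.520 × 10^-23 cm³.
a = (4.520 × 10^-23)^(1/3) = 3.562 × 10^-8 cm = 356 pm.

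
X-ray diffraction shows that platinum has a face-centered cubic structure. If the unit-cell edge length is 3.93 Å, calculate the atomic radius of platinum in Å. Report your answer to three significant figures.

In an FCC lattice, atoms touch along the face diagonal, so √2·a = 4r.
r = √2·a/4 = 1.4142 × 3.93 / 4 = 1.39 Å.

1.39 Å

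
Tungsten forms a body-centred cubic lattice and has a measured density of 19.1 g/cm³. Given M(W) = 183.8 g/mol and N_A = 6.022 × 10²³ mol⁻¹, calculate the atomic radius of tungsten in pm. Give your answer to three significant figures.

For a BCC cell (Z = 2), a³ = Z·M/(N_A·ρ) = 2 × 183.8 / (6.022 × 10²³ × 19.10) = 3.196 × 10^-23 cm³, so a = 3.173 × 10^-8 cm = 317.3 pm.
Atoms touch along the body diagonal, so √3·a = 4r, so r = 0.4330 × a = 137 pm.

137 pm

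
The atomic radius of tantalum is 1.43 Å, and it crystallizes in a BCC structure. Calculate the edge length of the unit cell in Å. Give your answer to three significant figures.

In a BCC lattice, atoms touch along the body diagonal, so √3·a = 4r.
a = 4r/√3 = 4 × 1.43 / 1.7321 = 3.30 Å.

3.30 Å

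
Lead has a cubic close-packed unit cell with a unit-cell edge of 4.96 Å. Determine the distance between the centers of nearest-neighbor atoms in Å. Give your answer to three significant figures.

In an FCC structure, atoms touch along the face diagonal, so √2·a = 4r; the nearest-neighbor distance equals 2r = 0.7071·a.
d = 0.7071 × 4.96 = 3.51 Å.

3.51 Å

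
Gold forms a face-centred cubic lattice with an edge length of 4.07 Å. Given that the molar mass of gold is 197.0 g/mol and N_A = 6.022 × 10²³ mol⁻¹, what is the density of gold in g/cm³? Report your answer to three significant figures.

An FCC unit cell contains Z = 4 atoms.
Cell volume: a³ = (4.07 Å)³ = (4.070 × 10^-8 cm)³ = 6.742 × 10^-23 cm³.
ρ = Z·M/(N_A·a³) = 4 × 197.0 / (6.022 × 10²³ × 6.742 × 10^-23) = 19.41 g/cm³.

19.4 g/cm³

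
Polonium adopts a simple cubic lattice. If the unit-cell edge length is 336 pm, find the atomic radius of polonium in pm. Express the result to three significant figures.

168 pm

In a simple cubic lattice, atoms touch along the cell edge, so a = 2r.
r = a/2 = 336/2 = 168 pm.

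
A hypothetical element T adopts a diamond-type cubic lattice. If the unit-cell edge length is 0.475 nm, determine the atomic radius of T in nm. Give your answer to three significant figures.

0.103 nm

In a diamond cubic lattice, nearest neighbors lie along the body diagonal with √3·a = 8r.
r = √3·a/8 = 1.7321 × 0.475 / 8 = 0.103 nm.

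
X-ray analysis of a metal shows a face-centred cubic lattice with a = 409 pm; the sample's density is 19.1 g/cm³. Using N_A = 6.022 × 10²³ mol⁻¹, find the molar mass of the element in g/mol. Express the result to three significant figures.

197 g/mol

An FCC cell has Z = 4 atoms; a = 4.090 × 10^-8 cm.
M = ρ·N_A·a³/Z = 19.1 × 6.022 × 10²³ × 6.842 × 10^-23 / 4 = 197 g/mol.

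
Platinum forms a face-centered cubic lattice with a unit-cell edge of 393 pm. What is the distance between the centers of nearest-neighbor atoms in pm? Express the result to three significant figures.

In an FCC structure, atoms touch along the face diagonal, so √2·a = 4r; the nearest-neighbor distance equals 2r = 0.7071·a.
d = 0.7071 × 393 = 278 pm.

278 pm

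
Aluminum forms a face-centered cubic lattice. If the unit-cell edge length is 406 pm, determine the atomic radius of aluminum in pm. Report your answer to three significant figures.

In an FCC lattice, atoms touch along the face diagonal, so √2·a = 4r.
r = √2·a/4 = 1.4142 × 406 / 4 = 144 pm.

144 pm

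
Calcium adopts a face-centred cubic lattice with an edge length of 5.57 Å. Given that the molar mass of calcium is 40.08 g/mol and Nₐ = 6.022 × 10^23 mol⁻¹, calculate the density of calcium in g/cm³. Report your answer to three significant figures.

1.54 g/cm³

An FCC unit cell contains Z = 4 atoms.
Cell volume: a³ = (5.57 Å)³ = (5.570 × 10^-8 cm)³ = 1.728 × 10^-22 cm³.
ρ = Z·M/(N_A·a³) = 4 × 40.08 / (6.022 × 10²³ × 1.728 × 10^-22) = 1.541 g/cm³.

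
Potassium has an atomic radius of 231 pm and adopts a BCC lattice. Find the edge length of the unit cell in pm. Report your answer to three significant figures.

In a BCC lattice, atoms touch along the body diagonal, so √3·a = 4r.
a = 4r/√3 = 4 × 231 / 1.7321 = 533 pm.

533 pm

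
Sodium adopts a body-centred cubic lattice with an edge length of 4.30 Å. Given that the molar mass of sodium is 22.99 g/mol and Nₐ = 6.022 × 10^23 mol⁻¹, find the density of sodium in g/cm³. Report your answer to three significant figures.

A BCC unit cell contains Z = 2 atoms.
Cell volume: a³ = (4.30 Å)³ = (4.300 × 10^-8 cm)³ = 7.951 × 10^-23 cm³.
ρ = Z·M/(N_A·a³) = 2 × 22.99 / (6.022 × 10²³ × 7.951 × 10^-23) = 0.9603 g/cm³.

0.960 g/cm³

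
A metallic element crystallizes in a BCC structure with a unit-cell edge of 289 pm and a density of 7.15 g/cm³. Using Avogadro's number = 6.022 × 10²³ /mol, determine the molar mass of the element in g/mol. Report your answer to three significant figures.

52.0 g/mol

A BCC cell has Z = 2 atoms; a = 2.890 × 10^-8 cm.
M = ρ·N_A·a³/Z = 7.15 × 6.022 × 10²³ × 2.414 × 10^-23 / 2 = 52.0 g/mol.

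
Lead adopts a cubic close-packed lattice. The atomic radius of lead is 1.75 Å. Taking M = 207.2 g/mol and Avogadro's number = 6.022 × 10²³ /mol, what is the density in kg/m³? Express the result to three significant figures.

In an FCC lattice, atoms touch along the face diagonal, so √2·a = 4r, giving a = 4.950 Å = 4.950 × 10^-8 cm.
With Z = 4, ρ = Z·M/(N_A·a³) = 4 × 207.2 / (6.022 × 10²³ × 1.213 × 10^-22) = 11.35 g/cm³ = 11300 kg/m³.

11300 kg/m³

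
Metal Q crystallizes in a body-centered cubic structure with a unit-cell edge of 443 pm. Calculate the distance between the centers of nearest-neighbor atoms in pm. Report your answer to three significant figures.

In a BCC structure, atoms touch along the body diagonal, so √3·a = 4r; the nearest-neighbor distance equals 2r = 0.8660·a.
d = 0.8660 × 443 = 384 pm.

384 pm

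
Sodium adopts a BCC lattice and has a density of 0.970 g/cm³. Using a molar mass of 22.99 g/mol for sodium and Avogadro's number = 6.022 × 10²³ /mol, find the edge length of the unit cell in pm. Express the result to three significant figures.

With Z = 2 atoms per BCC cell, a³ = Z·M/(N_A·ρ) = 2 × 22.99 / (6.022 × 10²³ × 0.9700 g/cm³) = 7.871 × 10^-23 cm³.
a = (7.871 × 10^-23)^(1/3) = 4.286 × 10^-8 cm = 429 pm.

429 pm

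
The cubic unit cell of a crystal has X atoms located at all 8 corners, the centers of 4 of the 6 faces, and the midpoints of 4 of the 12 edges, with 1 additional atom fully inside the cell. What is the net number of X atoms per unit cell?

Corner atoms are shared by 8 cells (1/8 each), face atoms by 2 (1/2 each), edge atoms by 4 (1/4 each), interior atoms are unshared.
Net atoms = 8 × 1/8 + 4 × 1/2 + 4 × 1/4 + 1 = 1 + 2 + 1 + 1 = 5.

5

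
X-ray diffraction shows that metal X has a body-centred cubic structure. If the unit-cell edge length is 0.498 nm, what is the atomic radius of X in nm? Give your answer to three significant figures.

In a BCC lattice, atoms touch along the body diagonal, so √3·a = 4r.
r = √3·a/4 = 1.7321 × 0.498 / 4 = 0.216 nm.

0.216 nm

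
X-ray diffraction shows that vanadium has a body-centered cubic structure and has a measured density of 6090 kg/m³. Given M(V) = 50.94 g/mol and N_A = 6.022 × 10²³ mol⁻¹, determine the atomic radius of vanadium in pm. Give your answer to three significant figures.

131 pm

For a BCC cell (Z = 2), a³ = Z·M/(N_A·ρ) = 2 × 50.94 / (6.022 × 10²³ × 6.090) = 2.778 × 10^-23 cm³, so a = 3.029 × 10^-8 cm = 302.9 pm.
Atoms touch along the body diagonal, so √3·a = 4r, so r = 0.4330 × a = 131 pm.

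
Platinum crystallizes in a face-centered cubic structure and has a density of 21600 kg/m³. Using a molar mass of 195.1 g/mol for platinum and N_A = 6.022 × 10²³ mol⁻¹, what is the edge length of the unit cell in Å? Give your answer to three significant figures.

With Z = 4 atoms per FCC cell, a³ = Z·M/(N_A·ρ) = 4 × 195.1 / (6.022 × 10²³ × 21.60 g/cm³) = 6.000 × 10^-23 cm³.
a = (6.000 × 10^-23)^(1/3) = 3.915 × 10^-8 cm = 3.91 Å.

3.91 Å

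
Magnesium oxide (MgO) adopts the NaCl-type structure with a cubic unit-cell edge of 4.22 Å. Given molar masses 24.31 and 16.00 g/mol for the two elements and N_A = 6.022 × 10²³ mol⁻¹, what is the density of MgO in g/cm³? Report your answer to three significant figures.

The NaCl-type structure contains Z = 4 formula units per cell; M(MgO) = 24.31 + 16.00 = 40.31 g/mol.
a³ = (4.220 × 10^-8 cm)³ = 7.515 × 10^-23 cm³.
ρ = 4 × 40.31 / (6.022 × 10²³ × 7.515 × 10^-23) = 3.563 g/cm³.

3.56 g/cm³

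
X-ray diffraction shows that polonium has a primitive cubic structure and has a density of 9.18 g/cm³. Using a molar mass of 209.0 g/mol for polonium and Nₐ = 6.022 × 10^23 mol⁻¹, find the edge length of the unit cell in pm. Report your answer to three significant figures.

336 pm

With Z = 1 atom per simple cubic cell, a³ = Z·M/(N_A·ρ) = 1 × 209.0 / (6.022 × 10²³ × 9.180 g/cm³) = 3.781 × 10^-23 cm³.
a = (3.781 × 10^-23)^(1/3) = 3.356 × 10^-8 cm = 336 pm.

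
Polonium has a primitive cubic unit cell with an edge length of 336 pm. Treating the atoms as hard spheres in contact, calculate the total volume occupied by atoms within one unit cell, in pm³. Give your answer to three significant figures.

1.99 × 10^7 pm³

In a simple cubic lattice atoms touch along the cell edge, so a = 2r, so r = 0.5000a = 168.0 pm.
V_atoms = Z × (4/3)πr³ = 1 × (4/3)π × (168.0)³ = 1.99 × 10^7 pm³.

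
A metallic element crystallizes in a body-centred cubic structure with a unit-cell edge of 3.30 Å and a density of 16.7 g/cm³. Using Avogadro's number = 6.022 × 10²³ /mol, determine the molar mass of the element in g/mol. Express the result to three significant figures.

181 g/mol

A BCC cell has Z = 2 atoms; a = 3.300 × 10^-8 cm.
M = ρ·N_A·a³/Z = 16.7 × 6.022 × 10²³ × 3.594 × 10^-23 / 2 = 181 g/mol.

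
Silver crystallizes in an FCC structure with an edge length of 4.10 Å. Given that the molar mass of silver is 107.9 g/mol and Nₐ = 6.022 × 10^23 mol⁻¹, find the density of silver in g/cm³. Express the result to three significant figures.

10.4 g/cm³

An FCC unit cell contains Z = 4 atoms.
Cell volume: a³ = (4.10 Å)³ = (4.100 × 10^-8 cm)³ = 6.892 × 10^-23 cm³.
ρ = Z·M/(N_A·a³) = 4 × 107.9 / (6.022 × 10²³ × 6.892 × 10^-23) = 10.40 g/cm³.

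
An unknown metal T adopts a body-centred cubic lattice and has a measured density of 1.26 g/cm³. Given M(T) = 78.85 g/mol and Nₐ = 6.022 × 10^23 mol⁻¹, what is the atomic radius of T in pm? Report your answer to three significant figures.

256 pm

For a BCC cell (Z = 2), a³ = Z·M/(N_A·ρ) = 2 × 78.85 / (6.022 × 10²³ × 1.260) = 2.078 × 10^-22 cm³, so a = 5.923 × 10^-8 cm = 592.3 pm.
Atoms touch along the body diagonal, so √3·a = 4r, so r = 0.4330 × a = 256 pm.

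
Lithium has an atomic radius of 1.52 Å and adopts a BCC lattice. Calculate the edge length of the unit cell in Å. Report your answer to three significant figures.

3.51 Å

In a BCC lattice, atoms touch along the body diagonal, so √3·a = 4r.
a = 4r/√3 = 4 × 1.52 / 1.7321 = 3.51 Å.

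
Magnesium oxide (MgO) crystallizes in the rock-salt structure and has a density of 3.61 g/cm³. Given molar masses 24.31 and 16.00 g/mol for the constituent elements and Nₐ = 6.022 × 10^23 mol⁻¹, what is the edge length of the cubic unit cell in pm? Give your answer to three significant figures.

M(MgO) = 40.31 g/mol; Z = 4 formula units per cell.
a³ = Z·M/(N_A·ρ) = 4 × 40.31 / (6.022 × 10²³ × 3.61) = 7.417 × 10^-23 cm³, so a = 4.202 × 10^-8 cm = 420 pm.

420 pm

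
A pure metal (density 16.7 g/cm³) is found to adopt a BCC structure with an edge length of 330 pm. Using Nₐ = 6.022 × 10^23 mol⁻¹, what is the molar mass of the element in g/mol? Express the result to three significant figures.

181 g/mol

A BCC cell has Z = 2 atoms; a = 3.300 × 10^-8 cm.
M = ρ·N_A·a³/Z = 16.7 × 6.022 × 10²³ × 3.594 × 10^-23 / 2 = 181 g/mol.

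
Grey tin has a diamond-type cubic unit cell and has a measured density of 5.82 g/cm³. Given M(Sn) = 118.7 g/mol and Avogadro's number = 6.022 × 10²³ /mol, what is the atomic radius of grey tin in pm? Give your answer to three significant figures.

140 pm

For a diamond cubic cell (Z = 8), a³ = Z·M/(N_A·ρ) = 8 × 118.7 / (6.022 × 10²³ × 5.820) = 2.709 × 10^-22 cm³, so a = 6.471 × 10^-8 cm = 647.1 pm.
Nearest neighbors lie along the body diagonal with √3·a = 8r, so r = 0.2165 × a = 140 pm.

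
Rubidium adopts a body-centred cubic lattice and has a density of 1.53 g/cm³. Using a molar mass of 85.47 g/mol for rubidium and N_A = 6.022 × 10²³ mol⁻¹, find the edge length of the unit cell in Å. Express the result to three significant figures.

With Z = 2 atoms per BCC cell, a³ = Z·M/(N_A·ρ) = 2 × 85.47 / (6.022 × 10²³ × 1.530 g/cm³) = 1.855 × 10^-22 cm³.
a = (1.855 × 10^-22)^(1/3) = 5.703 × 10^-8 cm = 5.70 Å.

5.70 Å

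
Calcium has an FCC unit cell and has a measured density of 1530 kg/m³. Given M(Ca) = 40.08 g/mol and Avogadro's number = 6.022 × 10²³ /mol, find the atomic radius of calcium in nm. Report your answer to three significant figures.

0.197 nm

For an FCC cell (Z = 4), a³ = Z·M/(N_A·ρ) = 4 × 40.08 / (6.022 × 10²³ × 1.530) = 1.740 × 10^-22 cm³, so a = 5.583 × 10^-8 cm = 0.5583 nm.
Atoms touch along the face diagonal, so √2·a = 4r, so r = 0.3536 × a = 0.197 nm.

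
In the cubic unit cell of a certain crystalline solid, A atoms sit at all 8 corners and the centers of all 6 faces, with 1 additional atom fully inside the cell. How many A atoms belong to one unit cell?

5

Corner atoms are shared by 8 cells (1/8 each), face atoms by 2 (1/2 each), interior atoms are unshared.
Net atoms = 8 × 1/8 + 6 × 1/2 + 1 = 1 + 3 + 1 = 5.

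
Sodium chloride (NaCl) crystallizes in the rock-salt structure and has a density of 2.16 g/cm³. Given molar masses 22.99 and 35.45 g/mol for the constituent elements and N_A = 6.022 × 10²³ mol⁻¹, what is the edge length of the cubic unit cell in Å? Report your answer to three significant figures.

5.64 Å

M(NaCl) = 58.44 g/mol; Z = 4 formula units per cell.
a³ = Z·M/(N_A·ρ) = 4 × 58.44 / (6.022 × 10²³ × 2.16) = 1.797 × 10^-22 cm³, so a = 5.643 × 10^-8 cm = 5.64 Å.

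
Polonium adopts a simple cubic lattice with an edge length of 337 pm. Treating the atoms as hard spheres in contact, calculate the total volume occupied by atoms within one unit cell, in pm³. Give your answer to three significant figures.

In a simple cubic lattice atoms touch along the cell edge, so a = 2r, so r = 0.5000a = 168.5 pm.
V_atoms = Z × (4/3)πr³ = 1 × (4/3)π × (168.5)³ = 2.00 × 10^7 pm³.

2.00 × 10^7 pm³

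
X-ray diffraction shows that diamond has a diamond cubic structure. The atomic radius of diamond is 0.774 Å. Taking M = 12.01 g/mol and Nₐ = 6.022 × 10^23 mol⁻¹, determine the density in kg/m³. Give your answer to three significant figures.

3490 kg/m³

In a diamond cubic lattice, nearest neighbors lie along the body diagonal with √3·a = 8r, giving a = 3.575 Å = 3.575 × 10^-8 cm.
With Z = 8, ρ = Z·M/(N_A·a³) = 8 × 12.01 / (6.022 × 10²³ × 4.569 × 10^-23) = 3.492 g/cm³ = 3490 kg/m³.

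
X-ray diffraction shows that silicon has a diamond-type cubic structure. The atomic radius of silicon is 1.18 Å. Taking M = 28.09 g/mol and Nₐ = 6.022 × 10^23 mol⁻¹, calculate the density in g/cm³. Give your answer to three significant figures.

In a diamond cubic lattice, nearest neighbors lie along the body diagonal with √3·a = 8r, giving a = 5.450 Å = 5.450 × 10^-8 cm.
With Z = 8, ρ = Z·M/(N_A·a³) = 8 × 28.09 / (6.022 × 10²³ × 1.619 × 10^-22) = 2.305 g/cm³.

2.30 g/cm³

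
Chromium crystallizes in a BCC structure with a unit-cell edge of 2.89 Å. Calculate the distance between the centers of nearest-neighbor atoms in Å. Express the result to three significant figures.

In a BCC structure, atoms touch along the body diagonal, so √3·a = 4r; the nearest-neighbor distance equals 2r = 0.8660·a.
d = 0.8660 × 2.89 = 2.50 Å.

2.50 Å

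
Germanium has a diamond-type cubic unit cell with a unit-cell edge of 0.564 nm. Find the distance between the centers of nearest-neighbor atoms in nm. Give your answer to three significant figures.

In a diamond cubic structure, nearest neighbors lie along the body diagonal with √3·a = 8r; the nearest-neighbor distance equals 2r = 0.4330·a.
d = 0.4330 × 0.564 = 0.244 nm.

0.244 nm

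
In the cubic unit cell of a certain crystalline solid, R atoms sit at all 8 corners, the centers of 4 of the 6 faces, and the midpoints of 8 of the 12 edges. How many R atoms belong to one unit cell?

5

Corner atoms are shared by 8 cells (1/8 each), face atoms by 2 (1/2 each), edge atoms by 4 (1/4 each).
Net atoms = 8 × 1/8 + 4 × 1/2 + 8 × 1/4 = 1 + 2 + 2 = 5.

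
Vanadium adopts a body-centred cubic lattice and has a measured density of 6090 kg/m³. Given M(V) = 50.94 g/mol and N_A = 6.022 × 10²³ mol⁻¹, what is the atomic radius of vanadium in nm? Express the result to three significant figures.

0.131 nm

For a BCC cell (Z = 2), a³ = Z·M/(N_A·ρ) = 2 × 50.94 / (6.022 × 10²³ × 6.090) = 2.778 × 10^-23 cm³, so a = 3.029 × 10^-8 cm = 0.3029 nm.
Atoms touch along the body diagonal, so √3·a = 4r, so r = 0.4330 × a = 0.131 nm.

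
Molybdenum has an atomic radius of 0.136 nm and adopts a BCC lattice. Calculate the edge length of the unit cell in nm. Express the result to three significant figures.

In a BCC lattice, atoms touch along the body diagonal, so √3·a = 4r.
a = 4r/√3 = 4 × 0.136 / 1.7321 = 0.314 nm.

0.314 nm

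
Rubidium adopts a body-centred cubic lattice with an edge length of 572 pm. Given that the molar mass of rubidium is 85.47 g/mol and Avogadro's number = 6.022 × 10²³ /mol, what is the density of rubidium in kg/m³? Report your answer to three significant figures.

1520 kg/m³

A BCC unit cell contains Z = 2 atoms.
Cell volume: a³ = (572 pm)³ = (5.720 × 10^-8 cm)³ = 1.871 × 10^-22 cm³.
ρ = Z·M/(N_A·a³) = 2 × 85.47 / (6.022 × 10²³ × 1.871 × 10^-22) = 1.517 g/cm³ = 1520 kg/m³.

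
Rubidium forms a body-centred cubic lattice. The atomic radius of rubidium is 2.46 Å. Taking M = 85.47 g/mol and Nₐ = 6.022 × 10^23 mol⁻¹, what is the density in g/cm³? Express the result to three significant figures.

1.55 g/cm³

In a BCC lattice, atoms touch along the body diagonal, so √3·a = 4r, giving a = 5.681 Å = 5.681 × 10^-8 cm.
With Z = 2, ρ = Z·M/(N_A·a³) = 2 × 85.47 / (6.022 × 10²³ × 1.834 × 10^-22) = 1.548 g/cm³.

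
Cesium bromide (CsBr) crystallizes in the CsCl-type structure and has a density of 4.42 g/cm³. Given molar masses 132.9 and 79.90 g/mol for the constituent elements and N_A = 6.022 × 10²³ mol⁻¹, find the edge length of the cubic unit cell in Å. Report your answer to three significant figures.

M(CsBr) = 212.8 g/mol; Z = 1 formula unit per cell.
a³ = Z·M/(N_A·ρ) = 1 × 212.8 / (6.022 × 10²³ × 4.42) = 7.995 × 10^-23 cm³, so a = 4.308 × 10^-8 cm = 4.31 Å.

4.31 Å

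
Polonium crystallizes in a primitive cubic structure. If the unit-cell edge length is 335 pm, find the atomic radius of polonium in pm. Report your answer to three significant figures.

In a simple cubic lattice, atoms touch along the cell edge, so a = 2r.
r = a/2 = 335/2 = 168 pm.

168 pm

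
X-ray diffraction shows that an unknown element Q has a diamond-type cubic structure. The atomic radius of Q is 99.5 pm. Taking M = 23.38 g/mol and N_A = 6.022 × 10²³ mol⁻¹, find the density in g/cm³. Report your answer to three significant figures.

In a diamond cubic lattice, nearest neighbors lie along the body diagonal with √3·a = 8r, giving a = 459.6 pm = 4.596 × 10^-8 cm.
With Z = 8, ρ = Z·M/(N_A·a³) = 8 × 23.38 / (6.022 × 10²³ × 9.706 × 10^-23) = 3.200 g/cm³.

3.20 g/cm³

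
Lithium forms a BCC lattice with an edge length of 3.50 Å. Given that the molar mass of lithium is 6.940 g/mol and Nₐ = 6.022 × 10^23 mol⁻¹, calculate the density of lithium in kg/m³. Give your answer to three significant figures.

538 kg/m³

A BCC unit cell contains Z = 2 atoms.
Cell volume: a³ = (3.50 Å)³ = (3.500 × 10^-8 cm)³ = 4.288 × 10^-23 cm³.
ρ = Z·M/(N_A·a³) = 2 × 6.940 / (6.022 × 10²³ × 4.288 × 10^-23) = 0.5376 g/cm³ = 538 kg/m³.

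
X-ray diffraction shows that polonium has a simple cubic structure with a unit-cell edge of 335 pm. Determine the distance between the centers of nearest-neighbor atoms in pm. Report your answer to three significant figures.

335 pm

In a simple cubic structure, atoms touch along the cell edge, so a = 2r; the nearest-neighbor distance equals 2r = 1.000·a.
d = 1.000 × 335 = 335 pm.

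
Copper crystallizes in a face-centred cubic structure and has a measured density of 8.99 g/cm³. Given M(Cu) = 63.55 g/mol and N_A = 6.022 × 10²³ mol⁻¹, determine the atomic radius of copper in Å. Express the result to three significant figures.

1.28 Å

For an FCC cell (Z = 4), a³ = Z·M/(N_A·ρ) = 4 × 63.55 / (6.022 × 10²³ × 8.990) = 4.695 × 10^-23 cm³, so a = 3.608 × 10^-8 cm = 3.608 Å.
Atoms touch along the face diagonal, so √2·a = 4r, so r = 0.3536 × a = 1.28 Å.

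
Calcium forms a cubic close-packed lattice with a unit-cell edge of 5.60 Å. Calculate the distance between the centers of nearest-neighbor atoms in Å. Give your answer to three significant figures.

In an FCC structure, atoms touch along the face diagonal, so √2·a = 4r; the nearest-neighbor distance equals 2r = 0.7071·a.
d = 0.7071 × 5.60 = 3.96 Å.

3.96 Å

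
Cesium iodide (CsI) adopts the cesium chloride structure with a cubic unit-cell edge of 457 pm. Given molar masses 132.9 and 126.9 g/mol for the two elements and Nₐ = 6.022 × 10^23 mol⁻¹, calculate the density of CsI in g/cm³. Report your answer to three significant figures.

The cesium chloride structure contains Z = 1 formula unit per cell; M(CsI) = 132.9 + 126.9 = 259.8 g/mol.
a³ = (4.570 × 10^-8 cm)³ = 9.544 × 10^-23 cm³.
ρ = 1 × 259.8 / (6.022 × 10²³ × 9.544 × 10^-23) = 4.520 g/cm³.

4.52 g/cm³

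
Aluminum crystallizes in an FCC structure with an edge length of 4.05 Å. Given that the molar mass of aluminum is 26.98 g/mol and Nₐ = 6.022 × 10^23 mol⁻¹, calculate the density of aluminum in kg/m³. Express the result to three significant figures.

An FCC unit cell contains Z = 4 atoms.
Cell volume: a³ = (4.05 Å)³ = (4.050 × 10^-8 cm)³ = 6.643 × 10^-23 cm³.
ρ = Z·M/(N_A·a³) = 4 × 26.98 / (6.022 × 10²³ × 6.643 × 10^-23) = 2.698 g/cm³ = 2700 kg/m³.

2700 kg/m³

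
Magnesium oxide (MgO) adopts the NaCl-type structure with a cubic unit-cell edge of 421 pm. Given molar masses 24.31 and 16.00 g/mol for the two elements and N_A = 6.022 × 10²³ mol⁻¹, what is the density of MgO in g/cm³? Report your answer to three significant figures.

3.59 g/cm³

The NaCl-type structure contains Z = 4 formula units per cell; M(MgO) = 24.31 + 16.00 = 40.31 g/mol.
a³ = (4.210 × 10^-8 cm)³ = 7.462 × 10^-23 cm³.
ρ = 4 × 40.31 / (6.022 × 10²³ × 7.462 × 10^-23) = 3.588 g/cm³.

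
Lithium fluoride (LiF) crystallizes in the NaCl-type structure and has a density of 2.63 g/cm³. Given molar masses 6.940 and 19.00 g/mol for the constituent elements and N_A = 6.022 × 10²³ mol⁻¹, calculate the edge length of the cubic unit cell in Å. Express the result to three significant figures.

M(LiF) = 25.94 g/mol; Z = 4 formula units per cell.
a³ = Z·M/(N_A·ρ) = 4 × 25.94 / (6.022 × 10²³ × 2.63) = 6.551 × 10^-23 cm³, so a = 4.031 × 10^-8 cm = 4.03 Å.

4.03 Å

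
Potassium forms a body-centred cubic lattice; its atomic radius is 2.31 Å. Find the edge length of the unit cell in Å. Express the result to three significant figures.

5.33 Å

In a BCC lattice, atoms touch along the body diagonal, so √3·a = 4r.
a = 4r/√3 = 4 × 2.31 / 1.7321 = 5.33 Å.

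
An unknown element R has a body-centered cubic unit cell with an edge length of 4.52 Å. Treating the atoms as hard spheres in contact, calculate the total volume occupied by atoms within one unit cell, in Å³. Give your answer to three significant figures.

62.8 Å³

In a BCC lattice atoms touch along the body diagonal, so √3·a = 4r, so r = 0.4330a = 1.957 Å.
V_atoms = Z × (4/3)πr³ = 2 × (4/3)π × (1.957)³ = 62.8 Å³.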